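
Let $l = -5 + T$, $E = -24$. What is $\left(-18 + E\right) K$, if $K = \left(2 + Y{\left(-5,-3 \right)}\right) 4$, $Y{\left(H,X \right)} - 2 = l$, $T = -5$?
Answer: $1008$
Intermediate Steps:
$l = -10$ ($l = -5 - 5 = -10$)
$Y{\left(H,X \right)} = -8$ ($Y{\left(H,X \right)} = 2 - 10 = -8$)
$K = -24$ ($K = \left(2 - 8\right) 4 = \left(-6\right) 4 = -24$)
$\left(-18 + E\right) K = \left(-18 - 24\right) \left(-24\right) = \left(-42\right) \left(-24\right) = 1008$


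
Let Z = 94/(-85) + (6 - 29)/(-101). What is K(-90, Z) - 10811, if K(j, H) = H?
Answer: -92819974/8585 ≈ -10812.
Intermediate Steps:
Z = -7539/8585 (Z = 94*(-1/85) - 23*(-1/101) = -94/85 + 23/101 = -7539/8585 ≈ -0.87816)
K(-90, Z) - 10811 = -7539/8585 - 10811 = -92819974/8585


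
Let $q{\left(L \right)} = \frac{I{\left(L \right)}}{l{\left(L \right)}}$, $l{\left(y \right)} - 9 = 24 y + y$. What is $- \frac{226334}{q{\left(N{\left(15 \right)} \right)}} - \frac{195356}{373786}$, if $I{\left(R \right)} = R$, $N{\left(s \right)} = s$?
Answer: $- \frac{773490177418}{133495} \approx -5.7942 \cdot 10^{6}$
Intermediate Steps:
$l{\left(y \right)} = 9 + 25 y$ ($l{\left(y \right)} = 9 + \left(24 y + y\right) = 9 + 25 y$)
$q{\left(L \right)} = \frac{L}{9 + 25 L}$
$- \frac{226334}{q{\left(N{\left(15 \right)} \right)}} - \frac{195356}{373786} = - \frac{226334}{15 \frac{1}{9 + 25 \cdot 15}} - \frac{195356}{373786} = - \frac{226334}{15 \frac{1}{9 + 375}} - \frac{13954}{26699} = - \frac{226334}{15 \cdot \frac{1}{384}} - \frac{13954}{26699} = - \frac{226334}{\frac{5}{128}} - \frac{13954}{26699} = \left(-226334\right) \frac{128}{5} - \frac{13954}{26699} = - \frac{28970752}{5} - \frac{13954}{26699} = - \frac{773490177418}{133495}$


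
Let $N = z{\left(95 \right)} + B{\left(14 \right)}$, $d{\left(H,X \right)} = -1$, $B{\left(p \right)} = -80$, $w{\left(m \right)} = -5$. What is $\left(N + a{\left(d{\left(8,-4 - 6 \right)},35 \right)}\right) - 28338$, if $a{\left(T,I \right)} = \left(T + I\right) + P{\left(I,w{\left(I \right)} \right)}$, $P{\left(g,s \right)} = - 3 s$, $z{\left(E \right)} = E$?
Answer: $-28274$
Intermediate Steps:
$N = 15$ ($N = 95 - 80 = 15$)
$a{\left(T,I \right)} = 15 + I + T$ ($a{\left(T,I \right)} = \left(T + I\right) - -15 = \left(I + T\right) + 15 = 15 + I + T$)
$\left(N + a{\left(d{\left(8,-4 - 6 \right)},35 \right)}\right) - 28338 = \left(15 + \left(15 + 35 - 1\right)\right) - 28338 = \left(15 + 49\right) - 28338 = 64 - 28338 = -28274$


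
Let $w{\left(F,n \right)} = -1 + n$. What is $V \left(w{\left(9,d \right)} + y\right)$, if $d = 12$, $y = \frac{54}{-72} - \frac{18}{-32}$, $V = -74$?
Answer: $- \frac{6401}{8} \approx -800.13$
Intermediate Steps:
$y = - \frac{3}{16}$ ($y = 54 \left(- \frac{1}{72}\right) - - \frac{9}{16} = - \frac{3}{4} + \frac{9}{16} = - \frac{3}{16} \approx -0.1875$)
$V \left(w{\left(9,d \right)} + y\right) = - 74 \left(\left(-1 + 12\right) - \frac{3}{16}\right) = - 74 \left(11 - \frac{3}{16}\right) = \left(-74\right) \frac{173}{16} = - \frac{6401}{8}$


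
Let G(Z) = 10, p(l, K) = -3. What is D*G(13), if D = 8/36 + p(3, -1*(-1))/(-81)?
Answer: 70/27 ≈ 2.5926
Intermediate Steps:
D = 7/27 (D = 8/36 - 3/(-81) = 8*(1/36) - 3*(-1/81) = 2/9 + 1/27 = 7/27 ≈ 0.25926)
D*G(13) = (7/27)*10 = 70/27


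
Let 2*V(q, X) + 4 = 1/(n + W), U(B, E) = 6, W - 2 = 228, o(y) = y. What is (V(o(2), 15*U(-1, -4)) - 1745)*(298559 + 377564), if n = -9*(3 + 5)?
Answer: -373254378273/316 ≈ -1.1812e+9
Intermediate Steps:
W = 230 (W = 2 + 228 = 230)
n = -72 (n = -9*8 = -72)
V(q, X) = -631/316 (V(q, X) = -2 + 1/(2*(-72 + 230)) = -2 + (½)/158 = -2 + (½)*(1/158) = -2 + 1/316 = -631/316)
(V(o(2), 15*U(-1, -4)) - 1745)*(298559 + 377564) = (-631/316 - 1745)*(298559 + 377564) = -552051/316*676123 = -373254378273/316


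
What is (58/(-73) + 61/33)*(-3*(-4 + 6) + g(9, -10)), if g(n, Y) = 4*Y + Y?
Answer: -142184/2409 ≈ -59.022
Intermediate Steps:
g(n, Y) = 5*Y
(58/(-73) + 61/33)*(-3*(-4 + 6) + g(9, -10)) = (58/(-73) + 61/33)*(-3*(-4 + 6) + 5*(-10)) = (58*(-1/73) + 61*(1/33))*(-3*2 - 50) = (-58/73 + 61/33)*(-6 - 50) = (2539/2409)*(-56) = -142184/2409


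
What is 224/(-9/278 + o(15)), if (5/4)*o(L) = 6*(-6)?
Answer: -311360/40077 ≈ -7.7690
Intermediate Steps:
o(L) = -144/5 (o(L) = 4*(6*(-6))/5 = (⅘)*(-36) = -144/5)
224/(-9/278 + o(15)) = 224/(-9/278 - 144/5) = 224/(-40077/1390) = 224*(-1390/40077) = -311360/40077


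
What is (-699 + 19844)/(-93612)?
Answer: -19145/93612 ≈ -0.20451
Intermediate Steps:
(-699 + 19844)/(-93612) = 19145*(-1/93612) = -19145/93612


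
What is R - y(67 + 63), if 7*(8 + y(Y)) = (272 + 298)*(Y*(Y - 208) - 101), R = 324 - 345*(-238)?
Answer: 916352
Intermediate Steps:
R = 82434 (R = 324 + 82110 = 82434)
y(Y) = -57626/7 + 570*Y*(-208 + Y)/7 (y(Y) = -8 + ((272 + 298)*(Y*(Y - 208) - 101))/7 = -8 + (570*(Y*(-208 + Y) - 101))/7 = -8 + (570*(-101 + Y*(-208 + Y)))/7 = -8 + (-57570 + 570*Y*(-208 + Y))/7 = -8 + (-57570/7 + 570*Y*(-208 + Y)/7) = -57626/7 + 570*Y*(-208 + Y)/7)
R - y(67 + 63) = 82434 - (-57626/7 - 118560*(67 + 63)/7 + 570*(67 + 63)²/7) = 82434 - (-57626/7 - 118560/7*130 + (570/7)*130²) = 82434 - (-57626/7 - 15412800/7 + (570/7)*16900) = 82434 - (-57626/7 - 15412800/7 + 9633000/7) = 82434 - 1*(-833918) = 82434 + 833918 = 916352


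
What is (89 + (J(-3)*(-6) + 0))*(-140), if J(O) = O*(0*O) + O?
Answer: -14980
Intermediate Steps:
J(O) = O (J(O) = O*0 + O = 0 + O = O)
(89 + (J(-3)*(-6) + 0))*(-140) = (89 + (-3*(-6) + 0))*(-140) = (89 + (18 + 0))*(-140) = (89 + 18)*(-140) = 107*(-140) = -14980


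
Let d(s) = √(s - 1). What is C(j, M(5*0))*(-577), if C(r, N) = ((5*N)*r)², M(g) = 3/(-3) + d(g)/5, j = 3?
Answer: -124632 + 51930*I ≈ -1.2463e+5 + 51930.0*I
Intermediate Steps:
d(s) = √(-1 + s)
M(g) = -1 + √(-1 + g)/5 (M(g) = 3/(-3) + √(-1 + g)/5 = 3*(-⅓) + √(-1 + g)*(⅕) = -1 + √(-1 + g)/5)
C(r, N) = 25*N²*r² (C(r, N) = (5*N*r)² = 25*N²*r²)
C(j, M(5*0))*(-577) = (25*(-1 + √(-1 + 5*0)/5)²*3²)*(-577) = (25*(-1 + √(-1 + 0)/5)²*9)*(-577) = (25*(-1 + √(-1)/5)²*9)*(-577) = (25*(-1 + I/5)²*9)*(-577) = (225*(-1 + I/5)²)*(-577) = -129825*(-1 + I/5)²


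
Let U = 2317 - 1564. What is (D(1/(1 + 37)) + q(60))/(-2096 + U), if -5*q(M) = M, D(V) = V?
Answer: 455/51034 ≈ 0.0089156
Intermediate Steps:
q(M) = -M/5
U = 753
(D(1/(1 + 37)) + q(60))/(-2096 + U) = (1/(1 + 37) - 1/5*60)/(-2096 + 753) = (1/38 - 12)/(-1343) = (1/38 - 12)*(-1/1343) = -455/38*(-1/1343) = 455/51034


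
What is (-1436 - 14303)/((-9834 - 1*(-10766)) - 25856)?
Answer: 15739/24924 ≈ 0.63148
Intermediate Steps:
(-1436 - 14303)/((-9834 - 1*(-10766)) - 25856) = -15739/((-9834 + 10766) - 25856) = -15739/(932 - 25856) = -15739/(-24924) = -15739*(-1/24924) = 15739/24924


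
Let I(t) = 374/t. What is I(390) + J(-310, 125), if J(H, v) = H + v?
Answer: -35888/195 ≈ -184.04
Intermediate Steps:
I(390) + J(-310, 125) = 374/390 + (-310 + 125) = 374*(1/390) - 185 = 187/195 - 185 = -35888/195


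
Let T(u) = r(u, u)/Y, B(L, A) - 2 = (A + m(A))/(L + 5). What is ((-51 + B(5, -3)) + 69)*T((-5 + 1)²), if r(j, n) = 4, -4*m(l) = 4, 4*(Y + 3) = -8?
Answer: -392/25 ≈ -15.680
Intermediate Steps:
Y = -5 (Y = -3 + (¼)*(-8) = -3 - 2 = -5)
m(l) = -1 (m(l) = -¼*4 = -1)
B(L, A) = 2 + (-1 + A)/(5 + L) (B(L, A) = 2 + (A - 1)/(L + 5) = 2 + (-1 + A)/(5 + L))
T(u) = -⅘ (T(u) = 4/(-5) = 4*(-⅕) = -⅘)
((-51 + B(5, -3)) + 69)*T((-5 + 1)²) = ((-51 + (9 - 3 + 2*5)/(5 + 5)) + 69)*(-⅘) = ((-51 + (9 - 3 + 10)/10) + 69)*(-⅘) = ((-51 + (⅒)*16) + 69)*(-⅘) = ((-51 + 8/5) + 69)*(-⅘) = (-247/5 + 69)*(-⅘) = (98/5)*(-⅘) = -392/25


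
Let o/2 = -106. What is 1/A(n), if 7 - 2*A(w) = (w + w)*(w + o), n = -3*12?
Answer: -2/17849 ≈ -0.00011205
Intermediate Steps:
o = -212 (o = 2*(-106) = -212)
n = -36
A(w) = 7/2 - w*(-212 + w) (A(w) = 7/2 - (w + w)*(w - 212)/2 = 7/2 - 2*w*(-212 + w)/2 = 7/2 - w*(-212 + w))
1/A(n) = 1/(7/2 - 1*(-36)² + 212*(-36)) = 1/(7/2 - 1*1296 - 7632) = 1/(7/2 - 1296 - 7632) = 1/(-17849/2) = -2/17849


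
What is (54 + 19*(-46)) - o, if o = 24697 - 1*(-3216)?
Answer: -28733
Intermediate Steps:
o = 27913 (o = 24697 + 3216 = 27913)
(54 + 19*(-46)) - o = (54 + 19*(-46)) - 1*27913 = (54 - 874) - 27913 = -820 - 27913 = -28733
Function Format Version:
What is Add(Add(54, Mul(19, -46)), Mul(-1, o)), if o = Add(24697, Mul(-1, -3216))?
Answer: -28733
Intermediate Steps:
o = 27913 (o = Add(24697, 3216) = 27913)
Add(Add(54, Mul(19, -46)), Mul(-1, o)) = Add(Add(54, Mul(19, -46)), Mul(-1, 27913)) = Add(Add(54, -874), -27913) = Add(-820, -27913) = -28733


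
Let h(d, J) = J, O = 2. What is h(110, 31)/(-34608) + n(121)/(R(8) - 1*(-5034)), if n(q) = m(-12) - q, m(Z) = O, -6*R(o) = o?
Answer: -6411547/261255792 ≈ -0.024541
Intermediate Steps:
R(o) = -o/6
m(Z) = 2
n(q) = 2 - q
h(110, 31)/(-34608) + n(121)/(R(8) - 1*(-5034)) = 31/(-34608) + (2 - 1*121)/(-1/6*8 - 1*(-5034)) = 31*(-1/34608) + (2 - 121)/(-4/3 + 5034) = -31/34608 - 119/15098/3 = -31/34608 - 119*3/15098 = -31/34608 - 357/15098 = -6411547/261255792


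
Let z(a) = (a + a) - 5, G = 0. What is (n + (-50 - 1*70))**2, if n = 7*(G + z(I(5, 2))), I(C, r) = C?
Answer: 7225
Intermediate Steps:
z(a) = -5 + 2*a (z(a) = 2*a - 5 = -5 + 2*a)
n = 35 (n = 7*(0 + (-5 + 2*5)) = 7*(0 + (-5 + 10)) = 7*(0 + 5) = 7*5 = 35)
(n + (-50 - 1*70))**2 = (35 + (-50 - 1*70))**2 = (35 + (-50 - 70))**2 = (35 - 120)**2 = (-85)**2 = 7225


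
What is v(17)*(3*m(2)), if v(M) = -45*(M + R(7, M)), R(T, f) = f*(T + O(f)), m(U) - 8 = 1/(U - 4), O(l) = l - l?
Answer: -137700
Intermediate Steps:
O(l) = 0
m(U) = 8 + 1/(-4 + U) (m(U) = 8 + 1/(U - 4) = 8 + 1/(-4 + U))
R(T, f) = T*f (R(T, f) = f*(T + 0) = f*T = T*f)
v(M) = -360*M (v(M) = -45*(M + 7*M) = -360*M)
v(17)*(3*m(2)) = (-360*17)*(3*((-31 + 8*2)/(-4 + 2))) = -18360*(-31 + 16)/(-2) = -18360*(-½*(-15)) = -18360*15/2 = -6120*45/2 = -137700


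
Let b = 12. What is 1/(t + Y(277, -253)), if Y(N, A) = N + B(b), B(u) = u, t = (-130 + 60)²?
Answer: 1/5189 ≈ 0.00019272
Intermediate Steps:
t = 4900 (t = (-70)² = 4900)
Y(N, A) = 12 + N (Y(N, A) = N + 12 = 12 + N)
1/(t + Y(277, -253)) = 1/(4900 + (12 + 277)) = 1/(4900 + 289) = 1/5189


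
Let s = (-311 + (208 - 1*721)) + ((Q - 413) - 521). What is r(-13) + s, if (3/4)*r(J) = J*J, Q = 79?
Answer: -4361/3 ≈ -1453.7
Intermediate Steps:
r(J) = 4*J²/3 (r(J) = 4*(J*J)/3 = 4*J²/3)
s = -1679 (s = (-311 + (208 - 1*721)) + ((79 - 413) - 521) = (-311 + (208 - 721)) + (-334 - 521) = (-311 - 513) - 855 = -824 - 855 = -1679)
r(-13) + s = (4/3)*(-13)² - 1679 = (4/3)*169 - 1679 = 676/3 - 1679 = -4361/3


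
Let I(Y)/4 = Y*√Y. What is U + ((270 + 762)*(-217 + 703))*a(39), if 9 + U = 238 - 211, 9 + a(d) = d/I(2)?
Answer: -4513950 + 1222533*√2 ≈ -2.7850e+6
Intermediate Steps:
I(Y) = 4*Y^(3/2) (I(Y) = 4*(Y*√Y) = 4*Y^(3/2))
a(d) = -9 + d*√2/16 (a(d) = -9 + d/((4*2^(3/2))) = -9 + d/((4*(2*√2))) = -9 + d/((8*√2)) = -9 + d*(√2/16) = -9 + d*√2/16)
U = 18 (U = -9 + (238 - 211) = -9 + 27 = 18)
U + ((270 + 762)*(-217 + 703))*a(39) = 18 + ((270 + 762)*(-217 + 703))*(-9 + (1/16)*39*√2) = 18 + (1032*486)*(-9 + 39*√2/16) = 18 + 501552*(-9 + 39*√2/16) = 18 + (-4513968 + 1222533*√2) = -4513950 + 1222533*√2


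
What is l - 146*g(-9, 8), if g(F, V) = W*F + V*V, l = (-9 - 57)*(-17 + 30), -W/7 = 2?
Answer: -28598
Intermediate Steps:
W = -14 (W = -7*2 = -14)
l = -858 (l = -66*13 = -858)
g(F, V) = V² - 14*F (g(F, V) = -14*F + V*V = -14*F + V² = V² - 14*F)
l - 146*g(-9, 8) = -858 - 146*(8² - 14*(-9)) = -858 - 146*(64 + 126) = -858 - 146*190 = -858 - 27740 = -28598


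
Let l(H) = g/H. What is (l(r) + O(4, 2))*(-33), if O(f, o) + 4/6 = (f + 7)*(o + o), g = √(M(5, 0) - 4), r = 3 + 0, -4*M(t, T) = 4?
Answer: -1430 - 11*I*√5 ≈ -1430.0 - 24.597*I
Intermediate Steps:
M(t, T) = -1 (M(t, T) = -¼*4 = -1)
r = 3
g = I*√5 (g = √(-1 - 4) = √(-5) = I*√5 ≈ 2.2361*I)
O(f, o) = -⅔ + 2*o*(7 + f) (O(f, o) = -⅔ + (f + 7)*(o + o) = -⅔ + (7 + f)*(2*o) = -⅔ + 2*o*(7 + f))
l(H) = I*√5/H (l(H) = (I*√5)/H = I*√5/H)
(l(r) + O(4, 2))*(-33) = (I*√5/3 + (-⅔ + 14*2 + 2*4*2))*(-33) = (I*√5*(⅓) + (-⅔ + 28 + 16))*(-33) = (I*√5/3 + 130/3)*(-33) = (130/3 + I*√5/3)*(-33) = -1430 - 11*I*√5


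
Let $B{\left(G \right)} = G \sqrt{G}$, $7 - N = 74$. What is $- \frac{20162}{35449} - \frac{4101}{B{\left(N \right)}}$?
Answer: $- \frac{20162}{35449} - \frac{4101 i \sqrt{67}}{4489} \approx -0.56876 - 7.4779 i$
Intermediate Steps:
$N = -67$ ($N = 7 - 74 = -67$)
$B{\left(G \right)} = G^{\frac{3}{2}}$
$- \frac{20162}{35449} - \frac{4101}{B{\left(N \right)}} = - \frac{20162}{35449} - \frac{4101}{\left(-67\right)^{\frac{3}{2}}} = \left(-20162\right) \frac{1}{35449} - \frac{4101}{\left(-67\right) i \sqrt{67}} = - \frac{20162}{35449} - 4101 \frac{i \sqrt{67}}{4489} = - \frac{20162}{35449} - \frac{4101 i \sqrt{67}}{4489}$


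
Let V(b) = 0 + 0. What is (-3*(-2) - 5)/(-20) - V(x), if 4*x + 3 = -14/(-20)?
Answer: -1/20 ≈ -0.050000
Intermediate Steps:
x = -23/40 (x = -¾ + (-14/(-20))/4 = -¾ + (-14*(-1/20))/4 = -¾ + (¼)*(7/10) = -¾ + 7/40 = -23/40 ≈ -0.57500)
V(b) = 0
(-3*(-2) - 5)/(-20) - V(x) = (-3*(-2) - 5)/(-20) - 1*0 = (6 - 5)*(-1/20) + 0 = 1*(-1/20) + 0 = -1/20 + 0 = -1/20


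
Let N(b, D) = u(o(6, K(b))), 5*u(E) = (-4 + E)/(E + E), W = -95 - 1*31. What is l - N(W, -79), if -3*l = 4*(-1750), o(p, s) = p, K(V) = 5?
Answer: 23333/10 ≈ 2333.3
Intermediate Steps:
W = -126 (W = -95 - 31 = -126)
u(E) = (-4 + E)/(10*E) (u(E) = ((-4 + E)/(E + E))/5 = ((-4 + E)/((2*E)))/5 = ((-4 + E)*(1/(2*E)))/5 = ((-4 + E)/(2*E))/5 = (-4 + E)/(10*E))
N(b, D) = 1/30 (N(b, D) = (⅒)*(-4 + 6)/6 = (⅒)*(⅙)*2 = 1/30)
l = 7000/3 (l = -4*(-1750)/3 = -⅓*(-7000) = 7000/3 ≈ 2333.3)
l - N(W, -79) = 7000/3 - 1*1/30 = 7000/3 - 1/30 = 23333/10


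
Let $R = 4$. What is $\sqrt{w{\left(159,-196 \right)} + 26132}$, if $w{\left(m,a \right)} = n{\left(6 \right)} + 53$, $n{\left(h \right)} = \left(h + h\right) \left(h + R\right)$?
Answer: $\sqrt{26305} \approx 162.19$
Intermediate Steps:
$n{\left(h \right)} = 2 h \left(4 + h\right)$ ($n{\left(h \right)} = \left(h + h\right) \left(h + 4\right) = 2 h \left(4 + h\right)$)
$w{\left(m,a \right)} = 173$ ($w{\left(m,a \right)} = 2 \cdot 6 \left(4 + 6\right) + 53 = 2 \cdot 6 \cdot 10 + 53 = 120 + 53 = 173$)
$\sqrt{w{\left(159,-196 \right)} + 26132} = \sqrt{173 + 26132} = \sqrt{26305}$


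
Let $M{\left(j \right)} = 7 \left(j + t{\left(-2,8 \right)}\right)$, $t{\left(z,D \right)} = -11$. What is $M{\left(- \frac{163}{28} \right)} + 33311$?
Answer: $\frac{132773}{4} \approx 33193.0$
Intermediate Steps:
$M{\left(j \right)} = -77 + 7 j$ ($M{\left(j \right)} = 7 \left(j - 11\right) = 7 \left(-11 + j\right) = -77 + 7 j$)
$M{\left(- \frac{163}{28} \right)} + 33311 = \left(-77 + 7 \left(- \frac{163}{28}\right)\right) + 33311 = \left(-77 - \frac{163}{4}\right) + 33311 = - \frac{471}{4} + 33311 = \frac{132773}{4}$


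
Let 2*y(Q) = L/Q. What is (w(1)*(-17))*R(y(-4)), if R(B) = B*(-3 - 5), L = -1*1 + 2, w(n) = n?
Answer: -17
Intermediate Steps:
L = 1 (L = -1 + 2 = 1)
y(Q) = 1/(2*Q) (y(Q) = (1/Q)/2 = 1/(2*Q))
R(B) = -8*B (R(B) = B*(-8) = -8*B)
(w(1)*(-17))*R(y(-4)) = (1*(-17))*(-4/(-4)) = -(-136)*(½)*(-¼) = -(-136)*(-1)/8 = -17*1 = -17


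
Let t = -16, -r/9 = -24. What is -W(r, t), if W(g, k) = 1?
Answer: -1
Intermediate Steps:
r = 216 (r = -9*(-24) = 216)
-W(r, t) = -1*1 = -1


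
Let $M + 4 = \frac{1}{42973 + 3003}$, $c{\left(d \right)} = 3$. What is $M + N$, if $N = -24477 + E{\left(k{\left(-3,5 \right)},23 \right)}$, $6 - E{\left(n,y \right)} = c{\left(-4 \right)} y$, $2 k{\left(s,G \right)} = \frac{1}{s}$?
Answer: $- \frac{1128434943}{45976} \approx -24544.0$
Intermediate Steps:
$k{\left(s,G \right)} = \frac{1}{2 s}$
$E{\left(n,y \right)} = 6 - 3 y$
$M = - \frac{183903}{45976}$ ($M = -4 + \frac{1}{42973 + 3003} = -4 + \frac{1}{45976} = - \frac{183903}{45976} \approx -4.0$)
$N = -24540$ ($N = -24477 + \left(6 - 69\right) = -24477 - 63 = -24540$)
$M + N = - \frac{183903}{45976} - 24540 = - \frac{1128434943}{45976}$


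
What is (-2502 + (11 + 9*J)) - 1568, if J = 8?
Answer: -3987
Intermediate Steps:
(-2502 + (11 + 9*J)) - 1568 = (-2502 + (11 + 9*8)) - 1568 = (-2502 + (11 + 72)) - 1568 = (-2502 + 83) - 1568 = -2419 - 1568 = -3987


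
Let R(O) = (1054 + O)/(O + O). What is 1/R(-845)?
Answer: -1690/209 ≈ -8.0861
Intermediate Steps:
R(O) = (1054 + O)/(2*O) (R(O) = (1054 + O)/((2*O)) = (1054 + O)*(1/(2*O)) = (1054 + O)/(2*O))
1/R(-845) = 1/((½)*(1054 - 845)/(-845)) = 1/((½)*(-1/845)*209) = 1/(-209/1690) = -1690/209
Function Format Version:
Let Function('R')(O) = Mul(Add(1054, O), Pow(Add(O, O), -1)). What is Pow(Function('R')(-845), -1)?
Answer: Rational(-1690, 209) ≈ -8.0861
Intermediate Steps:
Function('R')(O) = Mul(Rational(1, 2), Pow(O, -1), Add(1054, O)) (Function('R')(O) = Mul(Add(1054, O), Pow(Mul(2, O), -1)) = Mul(Add(1054, O), Mul(Rational(1, 2), Pow(O, -1))) = Mul(Rational(1, 2), Pow(O, -1), Add(1054, O)))
Pow(Function('R')(-845), -1) = Pow(Mul(Rational(1, 2), Pow(-845, -1), Add(1054, -845)), -1) = Pow(Mul(Rational(1, 2), Rational(-1, 845), 209), -1) = Pow(Rational(-209, 1690), -1) = Rational(-1690, 209)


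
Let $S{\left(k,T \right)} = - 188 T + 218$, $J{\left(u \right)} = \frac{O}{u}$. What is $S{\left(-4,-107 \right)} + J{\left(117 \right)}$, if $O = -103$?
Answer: $\frac{2378975}{117} \approx 20333.0$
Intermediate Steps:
$J{\left(u \right)} = - \frac{103}{u}$
$S{\left(k,T \right)} = 218 - 188 T$
$S{\left(-4,-107 \right)} + J{\left(117 \right)} = \left(218 - -20116\right) - \frac{103}{117} = \left(218 + 20116\right) - \frac{103}{117} = 20334 - \frac{103}{117} = \frac{2378975}{117}$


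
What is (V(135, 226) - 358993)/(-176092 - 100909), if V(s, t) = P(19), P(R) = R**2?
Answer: 358632/277001 ≈ 1.2947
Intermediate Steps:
V(s, t) = 361 (V(s, t) = 19**2 = 361)
(V(135, 226) - 358993)/(-176092 - 100909) = (361 - 358993)/(-176092 - 100909) = -358632/(-277001) = -358632*(-1/277001) = 358632/277001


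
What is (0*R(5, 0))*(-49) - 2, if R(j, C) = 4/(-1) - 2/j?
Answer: -2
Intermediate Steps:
R(j, C) = -4 - 2/j (R(j, C) = 4*(-1) - 2/j = -4 - 2/j)
(0*R(5, 0))*(-49) - 2 = (0*(-4 - 2/5))*(-49) - 2 = (0*(-22/5))*(-49) - 2 = 0*(-49) - 2 = 0 - 2 = -2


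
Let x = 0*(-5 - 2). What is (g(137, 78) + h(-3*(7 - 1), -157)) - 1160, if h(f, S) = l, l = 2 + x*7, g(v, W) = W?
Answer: -1080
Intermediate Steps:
x = 0 (x = 0*(-7) = 0)
l = 2 (l = 2 + 0*7 = 2 + 0 = 2)
h(f, S) = 2
(g(137, 78) + h(-3*(7 - 1), -157)) - 1160 = (78 + 2) - 1160 = 80 - 1160 = -1080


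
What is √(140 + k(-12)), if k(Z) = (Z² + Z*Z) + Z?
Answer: 4*√26 ≈ 20.396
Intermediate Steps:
k(Z) = Z + 2*Z² (k(Z) = (Z² + Z²) + Z = 2*Z² + Z = Z + 2*Z²)
√(140 + k(-12)) = √(140 - 12*(1 + 2*(-12))) = √(140 - 12*(1 - 24)) = √(140 - 12*(-23)) = √(140 + 276) = √416 = 4*√26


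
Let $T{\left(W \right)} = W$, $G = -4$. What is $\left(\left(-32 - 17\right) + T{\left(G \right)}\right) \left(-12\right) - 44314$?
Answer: $-43678$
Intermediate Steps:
$\left(\left(-32 - 17\right) + T{\left(G \right)}\right) \left(-12\right) - 44314 = \left(\left(-32 - 17\right) - 4\right) \left(-12\right) - 44314 = \left(-49 - 4\right) \left(-12\right) - 44314 = \left(-53\right) \left(-12\right) - 44314 = 636 - 44314 = -43678$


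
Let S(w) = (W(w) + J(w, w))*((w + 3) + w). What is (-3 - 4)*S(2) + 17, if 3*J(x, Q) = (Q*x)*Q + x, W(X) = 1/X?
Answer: -1025/6 ≈ -170.83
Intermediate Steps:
J(x, Q) = x/3 + x*Q²/3 (J(x, Q) = ((Q*x)*Q + x)/3 = (x*Q² + x)/3 = (x + x*Q²)/3 = x/3 + x*Q²/3)
S(w) = (3 + 2*w)*(1/w + w*(1 + w²)/3) (S(w) = (1/w + w*(1 + w²)/3)*((w + 3) + w) = (1/w + w*(1 + w²)/3)*((3 + w) + w) = (1/w + w*(1 + w²)/3)*(3 + 2*w) = (3 + 2*w)*(1/w + w*(1 + w²)/3))
(-3 - 4)*S(2) + 17 = (-3 - 4)*(2 + 2 + 2³ + 3/2 + (⅔)*2² + (⅔)*2⁴) + 17 = -7*(2 + 2 + 8 + 3*(½) + (⅔)*4 + (⅔)*16) + 17 = -7*(2 + 2 + 8 + 3/2 + 8/3 + 32/3) + 17 = -7*161/6 + 17 = -1127/6 + 17 = -1025/6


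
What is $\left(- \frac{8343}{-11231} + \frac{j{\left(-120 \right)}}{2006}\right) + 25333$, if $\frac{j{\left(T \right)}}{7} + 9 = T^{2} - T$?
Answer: $\frac{571894482883}{22529386} \approx 25384.0$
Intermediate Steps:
$j{\left(T \right)} = -63 - 7 T + 7 T^{2}$ ($j{\left(T \right)} = -63 + 7 \left(T^{2} - T\right) = -63 + \left(- 7 T + 7 T^{2}\right) = -63 - 7 T + 7 T^{2}$)
$\left(- \frac{8343}{-11231} + \frac{j{\left(-120 \right)}}{2006}\right) + 25333 = \left(- \frac{8343}{-11231} + \frac{-63 - -840 + 7 \left(-120\right)^{2}}{2006}\right) + 25333 = \left(\left(-8343\right) \left(- \frac{1}{11231}\right) + \left(-63 + 840 + 7 \cdot 14400\right) \frac{1}{2006}\right) + 25333 = \left(\frac{8343}{11231} + \left(-63 + 840 + 100800\right) \frac{1}{2006}\right) + 25333 = \left(\frac{8343}{11231} + 101577 \cdot \frac{1}{2006}\right) + 25333 = \left(\frac{8343}{11231} + \frac{101577}{2006}\right) + 25333 = \frac{1157547345}{22529386} + 25333 = \frac{571894482883}{22529386}$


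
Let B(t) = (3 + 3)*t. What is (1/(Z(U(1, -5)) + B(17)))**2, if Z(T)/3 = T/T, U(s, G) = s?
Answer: 1/11025 ≈ 9.0703e-5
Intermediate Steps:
B(t) = 6*t
Z(T) = 3 (Z(T) = 3*(T/T) = 3*1 = 3)
(1/(Z(U(1, -5)) + B(17)))**2 = (1/(3 + 6*17))**2 = (1/(3 + 102))**2 = (1/105)**2 = 1/11025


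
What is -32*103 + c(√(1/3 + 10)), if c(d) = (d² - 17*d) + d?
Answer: -9857/3 - 16*√93/3 ≈ -3337.1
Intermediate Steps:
c(d) = d² - 16*d
-32*103 + c(√(1/3 + 10)) = -32*103 + √(1/3 + 10)*(-16 + √(1/3 + 10)) = -3296 + √(⅓ + 10)*(-16 + √(⅓ + 10)) = -3296 + √(31/3)*(-16 + √(31/3)) = -3296 + (√93/3)*(-16 + √93/3) = -3296 + √93*(-16 + √93/3)/3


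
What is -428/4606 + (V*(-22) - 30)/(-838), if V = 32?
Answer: 755535/964957 ≈ 0.78297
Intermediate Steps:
-428/4606 + (V*(-22) - 30)/(-838) = -428/4606 + (32*(-22) - 30)/(-838) = -428*1/4606 + (-704 - 30)*(-1/838) = -214/2303 - 734*(-1/838) = -214/2303 + 367/419 = 755535/964957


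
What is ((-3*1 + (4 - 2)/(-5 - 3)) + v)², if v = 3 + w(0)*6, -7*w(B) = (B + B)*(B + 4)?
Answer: 1/16 ≈ 0.062500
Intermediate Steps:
w(B) = -2*B*(4 + B)/7 (w(B) = -(B + B)*(B + 4)/7 = -2*B*(4 + B)/7)
v = 3 (v = 3 - 2/7*0*(4 + 0)*6 = 3 - 2/7*0*4*6 = 3 + 0*6 = 3 + 0 = 3)
((-3*1 + (4 - 2)/(-5 - 3)) + v)² = ((-3*1 + (4 - 2)/(-5 - 3)) + 3)² = ((-3 + 2/(-8)) + 3)² = ((-3 + 2*(-⅛)) + 3)² = ((-3 - ¼) + 3)² = (-13/4 + 3)² = (-¼)² = 1/16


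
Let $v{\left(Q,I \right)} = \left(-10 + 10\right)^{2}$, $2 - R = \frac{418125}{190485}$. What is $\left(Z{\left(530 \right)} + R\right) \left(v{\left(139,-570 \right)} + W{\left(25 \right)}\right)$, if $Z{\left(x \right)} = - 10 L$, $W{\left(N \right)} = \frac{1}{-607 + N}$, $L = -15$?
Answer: $- \frac{1902373}{7390818} \approx -0.2574$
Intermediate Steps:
$R = - \frac{2477}{12699}$ ($R = 2 - \frac{418125}{190485} = 2 - 418125 \cdot \frac{1}{190485} = 2 - \frac{27875}{12699} = - \frac{2477}{12699} \approx -0.19505$)
$Z{\left(x \right)} = 150$ ($Z{\left(x \right)} = \left(-10\right) \left(-15\right) = 150$)
$v{\left(Q,I \right)} = 0$ ($v{\left(Q,I \right)} = 0^{2} = 0$)
$\left(Z{\left(530 \right)} + R\right) \left(v{\left(139,-570 \right)} + W{\left(25 \right)}\right) = \left(150 - \frac{2477}{12699}\right) \left(0 + \frac{1}{-607 + 25}\right) = \frac{1902373 \left(0 + \frac{1}{-582}\right)}{12699} = \frac{1902373 \left(0 - \frac{1}{582}\right)}{12699} = \frac{1902373}{12699} \left(- \frac{1}{582}\right) = - \frac{1902373}{7390818}$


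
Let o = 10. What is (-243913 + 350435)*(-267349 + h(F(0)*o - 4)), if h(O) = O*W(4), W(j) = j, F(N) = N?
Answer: -28480254530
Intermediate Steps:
h(O) = 4*O (h(O) = O*4 = 4*O)
(-243913 + 350435)*(-267349 + h(F(0)*o - 4)) = (-243913 + 350435)*(-267349 + 4*(0*10 - 4)) = 106522*(-267349 + 4*(0 - 4)) = 106522*(-267349 + 4*(-4)) = 106522*(-267349 - 16) = 106522*(-267365) = -28480254530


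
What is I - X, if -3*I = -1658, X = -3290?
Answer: 11528/3 ≈ 3842.7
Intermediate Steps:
I = 1658/3 (I = -⅓*(-1658) = 1658/3 ≈ 552.67)
I - X = 1658/3 - 1*(-3290) = 1658/3 + 3290 = 11528/3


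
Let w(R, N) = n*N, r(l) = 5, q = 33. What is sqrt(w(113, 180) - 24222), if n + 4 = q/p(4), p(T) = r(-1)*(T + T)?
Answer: I*sqrt(99174)/2 ≈ 157.46*I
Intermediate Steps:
p(T) = 10*T (p(T) = 5*(T + T) = 5*(2*T) = 10*T)
n = -127/40 (n = -4 + 33/((10*4)) = -4 + 33/40 = -127/40 ≈ -3.1750)
w(R, N) = -127*N/40
sqrt(w(113, 180) - 24222) = sqrt(-127/40*180 - 24222) = sqrt(-1143/2 - 24222) = sqrt(-49587/2) = I*sqrt(99174)/2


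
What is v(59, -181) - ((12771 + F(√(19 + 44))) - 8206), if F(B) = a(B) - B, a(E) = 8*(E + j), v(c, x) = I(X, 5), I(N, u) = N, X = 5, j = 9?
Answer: -4632 - 21*√7 ≈ -4687.6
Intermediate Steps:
v(c, x) = 5
a(E) = 72 + 8*E (a(E) = 8*(E + 9) = 8*(9 + E) = 72 + 8*E)
F(B) = 72 + 7*B (F(B) = (72 + 8*B) - B = 72 + 7*B)
v(59, -181) - ((12771 + F(√(19 + 44))) - 8206) = 5 - ((12771 + (72 + 7*√(19 + 44))) - 8206) = 5 - ((12771 + (72 + 7*√63)) - 8206) = 5 - ((12771 + (72 + 7*(3*√7))) - 8206) = 5 - ((12771 + (72 + 21*√7)) - 8206) = 5 - ((12843 + 21*√7) - 8206) = 5 - (4637 + 21*√7) = 5 + (-4637 - 21*√7) = -4632 - 21*√7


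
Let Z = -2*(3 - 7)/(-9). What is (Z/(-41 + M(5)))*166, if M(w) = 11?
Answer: 664/135 ≈ 4.9185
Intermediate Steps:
Z = -8/9 (Z = -2*(-4)*(-⅑) = 8*(-⅑) = -8/9 ≈ -0.88889)
(Z/(-41 + M(5)))*166 = (-8/9/(-41 + 11))*166 = (-8/9/(-30))*166 = -1/30*(-8/9)*166 = (4/135)*166 = 664/135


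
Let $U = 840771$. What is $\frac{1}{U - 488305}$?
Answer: $\frac{1}{352466} \approx 2.8372 \cdot 10^{-6}$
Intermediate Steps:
$\frac{1}{U - 488305} = \frac{1}{840771 - 488305} = \frac{1}{352466}$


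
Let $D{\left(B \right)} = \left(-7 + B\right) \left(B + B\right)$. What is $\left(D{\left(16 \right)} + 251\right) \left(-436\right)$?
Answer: $-235004$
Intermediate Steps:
$D{\left(B \right)} = 2 B \left(-7 + B\right)$ ($D{\left(B \right)} = \left(-7 + B\right) 2 B = 2 B \left(-7 + B\right)$)
$\left(D{\left(16 \right)} + 251\right) \left(-436\right) = \left(2 \cdot 16 \left(-7 + 16\right) + 251\right) \left(-436\right) = \left(2 \cdot 16 \cdot 9 + 251\right) \left(-436\right) = \left(288 + 251\right) \left(-436\right) = 539 \left(-436\right) = -235004$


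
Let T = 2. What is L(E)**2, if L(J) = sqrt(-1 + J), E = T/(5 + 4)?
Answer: -7/9 ≈ -0.77778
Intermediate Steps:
E = 2/9 (E = 2/(5 + 4) = 2/9 ≈ 0.22222)
L(E)**2 = (sqrt(-1 + 2/9))**2 = (sqrt(-7/9))**2 = (I*sqrt(7)/3)**2 = -7/9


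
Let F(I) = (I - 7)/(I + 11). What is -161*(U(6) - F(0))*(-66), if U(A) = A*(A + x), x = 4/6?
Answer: 431802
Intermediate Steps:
x = ⅔ (x = 4*(⅙) = ⅔ ≈ 0.66667)
U(A) = A*(⅔ + A) (U(A) = A*(A + ⅔) = A*(⅔ + A))
F(I) = (-7 + I)/(11 + I)
-161*(U(6) - F(0))*(-66) = -161*((⅓)*6*(2 + 3*6) - (-7 + 0)/(11 + 0))*(-66) = -161*((⅓)*6*(2 + 18) - (-7)/11)*(-66) = -161*((⅓)*6*20 - (-7)/11)*(-66) = -161*(40 - 1*(-7/11))*(-66) = -161*(40 + 7/11)*(-66) = -161*447/11*(-66) = -71967/11*(-66) = 431802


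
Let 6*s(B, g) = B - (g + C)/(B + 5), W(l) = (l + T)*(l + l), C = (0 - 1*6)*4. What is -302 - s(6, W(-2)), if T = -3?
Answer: -10001/33 ≈ -303.06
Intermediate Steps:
C = -24 (C = (0 - 6)*4 = -6*4 = -24)
W(l) = 2*l*(-3 + l) (W(l) = (l - 3)*(l + l) = (-3 + l)*(2*l) = 2*l*(-3 + l))
s(B, g) = B/6 - (-24 + g)/(6*(5 + B)) (s(B, g) = (B - (g - 24)/(B + 5))/6 = (B - (-24 + g)/(5 + B))/6 = B/6 - (-24 + g)/(6*(5 + B)))
-302 - s(6, W(-2)) = -302 - (24 + 6² - 2*(-2)*(-3 - 2) + 5*6)/(6*(5 + 6)) = -302 - (24 + 36 - 2*(-2)*(-5) + 30)/(6*11) = -302 - (24 + 36 - 1*20 + 30)/(6*11) = -302 - (24 + 36 - 20 + 30)/(6*11) = -302 - 70/(6*11) = -302 - 1*35/33 = -302 - 35/33 = -10001/33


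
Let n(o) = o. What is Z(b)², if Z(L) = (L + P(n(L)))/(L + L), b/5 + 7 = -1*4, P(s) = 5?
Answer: 25/121 ≈ 0.20661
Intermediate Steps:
b = -55 (b = -35 + 5*(-1*4) = -35 + 5*(-4) = -35 - 20 = -55)
Z(L) = (5 + L)/(2*L) (Z(L) = (L + 5)/(L + L) = (5 + L)/((2*L)) = (5 + L)*(1/(2*L)) = (5 + L)/(2*L))
Z(b)² = ((½)*(5 - 55)/(-55))² = ((½)*(-1/55)*(-50))² = (5/11)² = 25/121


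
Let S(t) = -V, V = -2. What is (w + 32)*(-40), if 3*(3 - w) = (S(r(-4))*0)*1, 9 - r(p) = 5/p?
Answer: -1400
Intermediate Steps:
r(p) = 9 - 5/p
S(t) = 2 (S(t) = -1*(-2) = 2)
w = 3 (w = 3 - 2*0/3 = 3 - 0 = 3 - ⅓*0 = 3 + 0 = 3)
(w + 32)*(-40) = (3 + 32)*(-40) = 35*(-40) = -1400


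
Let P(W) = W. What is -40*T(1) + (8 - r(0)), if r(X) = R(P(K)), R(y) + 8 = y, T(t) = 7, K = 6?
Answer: -270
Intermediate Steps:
R(y) = -8 + y
r(X) = -2 (r(X) = -8 + 6 = -2)
-40*T(1) + (8 - r(0)) = -40*7 + (8 - 1*(-2)) = -280 + (8 + 2) = -280 + 10 = -270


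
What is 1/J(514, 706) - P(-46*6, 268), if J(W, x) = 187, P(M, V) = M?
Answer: 51613/187 ≈ 276.01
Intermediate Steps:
1/J(514, 706) - P(-46*6, 268) = 1/187 - (-46)*6 = 1/187 - 1*(-276) = 1/187 + 276 = 51613/187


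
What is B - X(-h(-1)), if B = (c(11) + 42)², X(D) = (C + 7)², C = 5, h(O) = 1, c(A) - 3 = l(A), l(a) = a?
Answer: 2992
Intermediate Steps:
c(A) = 3 + A
X(D) = 144 (X(D) = (5 + 7)² = 12² = 144)
B = 3136 (B = ((3 + 11) + 42)² = (14 + 42)² = 56² = 3136)
B - X(-h(-1)) = 3136 - 1*144 = 3136 - 144 = 2992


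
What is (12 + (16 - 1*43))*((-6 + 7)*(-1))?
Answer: 15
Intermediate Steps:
(12 + (16 - 1*43))*((-6 + 7)*(-1)) = (12 + (16 - 43))*(1*(-1)) = (12 - 27)*(-1) = -15*(-1) = 15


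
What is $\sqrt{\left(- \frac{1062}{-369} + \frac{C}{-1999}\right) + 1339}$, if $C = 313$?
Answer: $\frac{5 \sqrt{360508627514}}{81959} \approx 36.63$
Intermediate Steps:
$\sqrt{\left(- \frac{1062}{-369} + \frac{C}{-1999}\right) + 1339} = \sqrt{\left(- \frac{1062}{-369} + \frac{313}{-1999}\right) + 1339} = \sqrt{\left(\left(-1062\right) \left(- \frac{1}{369}\right) + 313 \left(- \frac{1}{1999}\right)\right) + 1339} = \sqrt{\left(\frac{118}{41} - \frac{313}{1999}\right) + 1339} = \sqrt{\frac{223049}{81959} + 1339} = \sqrt{\frac{109966150}{81959}} = \frac{5 \sqrt{360508627514}}{81959}$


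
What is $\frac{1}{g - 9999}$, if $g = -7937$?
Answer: $- \frac{1}{17936} \approx -5.5754 \cdot 10^{-5}$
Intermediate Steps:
$\frac{1}{g - 9999} = \frac{1}{-7937 - 9999} = \frac{1}{-17936} = - \frac{1}{17936}$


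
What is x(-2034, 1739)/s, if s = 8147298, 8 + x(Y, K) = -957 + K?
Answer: 129/1357883 ≈ 9.5001e-5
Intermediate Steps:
x(Y, K) = -965 + K (x(Y, K) = -8 + (-957 + K) = -965 + K)
x(-2034, 1739)/s = (-965 + 1739)/8147298 = 774*(1/8147298) = 129/1357883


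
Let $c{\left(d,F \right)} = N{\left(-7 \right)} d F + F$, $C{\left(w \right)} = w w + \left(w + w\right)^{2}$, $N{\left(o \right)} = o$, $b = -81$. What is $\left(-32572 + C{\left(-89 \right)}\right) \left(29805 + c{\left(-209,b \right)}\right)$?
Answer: $-624382707$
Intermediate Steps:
$C{\left(w \right)} = 5 w^{2}$ ($C{\left(w \right)} = w^{2} + \left(2 w\right)^{2} = w^{2} + 4 w^{2} = 5 w^{2}$)
$c{\left(d,F \right)} = F - 7 F d$ ($c{\left(d,F \right)} = - 7 d F + F = - 7 F d + F = F - 7 F d$)
$\left(-32572 + C{\left(-89 \right)}\right) \left(29805 + c{\left(-209,b \right)}\right) = \left(-32572 + 5 \left(-89\right)^{2}\right) \left(29805 - 81 \left(1 - -1463\right)\right) = \left(-32572 + 5 \cdot 7921\right) \left(29805 - 81 \left(1 + 1463\right)\right) = \left(-32572 + 39605\right) \left(29805 - 118584\right) = 7033 \left(29805 - 118584\right) = 7033 \left(-88779\right) = -624382707$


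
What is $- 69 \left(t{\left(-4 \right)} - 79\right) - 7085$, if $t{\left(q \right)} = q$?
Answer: $-1358$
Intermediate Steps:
$- 69 \left(t{\left(-4 \right)} - 79\right) - 7085 = - 69 \left(-4 - 79\right) - 7085 = \left(-69\right) \left(-83\right) - 7085 = 5727 - 7085 = -1358$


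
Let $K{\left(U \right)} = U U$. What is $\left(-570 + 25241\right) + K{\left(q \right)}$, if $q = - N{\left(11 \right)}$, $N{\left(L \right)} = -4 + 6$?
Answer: $24675$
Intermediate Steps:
$N{\left(L \right)} = 2$
$q = -2$ ($q = \left(-1\right) 2 = -2$)
$K{\left(U \right)} = U^{2}$
$\left(-570 + 25241\right) + K{\left(q \right)} = \left(-570 + 25241\right) + \left(-2\right)^{2} = 24671 + 4 = 24675$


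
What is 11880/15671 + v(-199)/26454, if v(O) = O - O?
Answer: 11880/15671 ≈ 0.75809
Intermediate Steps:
v(O) = 0
11880/15671 + v(-199)/26454 = 11880/15671 + 0/26454 = 11880*(1/15671) + 0*(1/26454) = 11880/15671 + 0 = 11880/15671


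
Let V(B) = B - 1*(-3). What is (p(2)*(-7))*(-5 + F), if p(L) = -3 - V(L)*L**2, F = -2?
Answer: -1127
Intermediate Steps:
V(B) = 3 + B (V(B) = B + 3 = 3 + B)
p(L) = -3 - L**2*(3 + L) (p(L) = -3 - (3 + L)*L**2 = -3 - L**2*(3 + L))
(p(2)*(-7))*(-5 + F) = ((-3 - 1*2**2*(3 + 2))*(-7))*(-5 - 2) = ((-3 - 1*4*5)*(-7))*(-7) = ((-3 - 20)*(-7))*(-7) = -23*(-7)*(-7) = 161*(-7) = -1127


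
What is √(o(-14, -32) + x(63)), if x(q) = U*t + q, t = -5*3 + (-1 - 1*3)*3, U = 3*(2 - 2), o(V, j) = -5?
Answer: √58 ≈ 7.6158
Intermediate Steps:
U = 0 (U = 3*0 = 0)
t = -27 (t = -15 + (-1 - 3)*3 = -15 - 4*3 = -15 - 12 = -27)
x(q) = q (x(q) = 0*(-27) + q = 0 + q = q)
√(o(-14, -32) + x(63)) = √(-5 + 63) = √58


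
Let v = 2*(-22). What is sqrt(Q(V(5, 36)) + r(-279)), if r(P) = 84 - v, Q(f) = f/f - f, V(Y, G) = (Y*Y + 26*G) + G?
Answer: 2*I*sqrt(217) ≈ 29.462*I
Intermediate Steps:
V(Y, G) = Y**2 + 27*G (V(Y, G) = (Y**2 + 26*G) + G = Y**2 + 27*G)
v = -44
Q(f) = 1 - f
r(P) = 128 (r(P) = 84 - 1*(-44) = 84 + 44 = 128)
sqrt(Q(V(5, 36)) + r(-279)) = sqrt((1 - (5**2 + 27*36)) + 128) = sqrt((1 - (25 + 972)) + 128) = sqrt((1 - 1*997) + 128) = sqrt((1 - 997) + 128) = sqrt(-996 + 128) = sqrt(-868) = 2*I*sqrt(217)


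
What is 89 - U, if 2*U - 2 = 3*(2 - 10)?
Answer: 100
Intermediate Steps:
U = -11 (U = 1 + (3*(2 - 10))/2 = 1 + (3*(-8))/2 = 1 + (1/2)*(-24) = 1 - 12 = -11)
89 - U = 89 - 1*(-11) = 89 + 11 = 100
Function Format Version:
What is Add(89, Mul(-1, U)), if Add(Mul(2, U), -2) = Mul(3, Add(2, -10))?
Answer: 100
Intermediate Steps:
U = -11 (U = Add(1, Mul(Rational(1, 2), Mul(3, Add(2, -10)))) = Add(1, Mul(Rational(1, 2), Mul(3, -8))) = Add(1, Mul(Rational(1, 2), -24)) = Add(1, -12) = -11)
Add(89, Mul(-1, U)) = Add(89, Mul(-1, -11)) = Add(89, 11) = 100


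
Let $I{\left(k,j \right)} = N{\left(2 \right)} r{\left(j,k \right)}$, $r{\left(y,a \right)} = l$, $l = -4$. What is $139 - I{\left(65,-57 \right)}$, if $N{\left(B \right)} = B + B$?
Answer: $155$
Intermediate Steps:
$N{\left(B \right)} = 2 B$
$r{\left(y,a \right)} = -4$
$I{\left(k,j \right)} = -16$ ($I{\left(k,j \right)} = 2 \cdot 2 \left(-4\right) = 4 \left(-4\right) = -16$)
$139 - I{\left(65,-57 \right)} = 139 - -16 = 139 + 16 = 155$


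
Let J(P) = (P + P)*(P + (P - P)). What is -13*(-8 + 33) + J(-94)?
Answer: 17347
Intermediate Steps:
J(P) = 2*P² (J(P) = (2*P)*(P + 0) = (2*P)*P = 2*P²)
-13*(-8 + 33) + J(-94) = -13*(-8 + 33) + 2*(-94)² = -13*25 + 2*8836 = -325 + 17672 = 17347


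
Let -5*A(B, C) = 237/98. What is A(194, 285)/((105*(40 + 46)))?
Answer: -79/1474900 ≈ -5.3563e-5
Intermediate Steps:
A(B, C) = -237/490 (A(B, C) = -237/(5*98) = -⅕*237/98 = -237/490)
A(194, 285)/((105*(40 + 46))) = -237*1/(105*(40 + 46))/490 = -237/(490*(105*86)) = -237/490/9030 = -237/490*1/9030 = -79/1474900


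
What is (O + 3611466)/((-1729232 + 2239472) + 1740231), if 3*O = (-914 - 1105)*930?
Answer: 995192/750157 ≈ 1.3266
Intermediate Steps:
O = -625890 (O = ((-914 - 1105)*930)/3 = (-2019*930)/3 = (⅓)*(-1877670) = -625890)
(O + 3611466)/((-1729232 + 2239472) + 1740231) = (-625890 + 3611466)/((-1729232 + 2239472) + 1740231) = 2985576/(510240 + 1740231) = 2985576/2250471 = 2985576*(1/2250471) = 995192/750157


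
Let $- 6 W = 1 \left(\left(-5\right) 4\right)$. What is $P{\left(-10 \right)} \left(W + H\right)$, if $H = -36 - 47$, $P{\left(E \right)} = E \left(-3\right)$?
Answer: $-2390$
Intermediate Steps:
$P{\left(E \right)} = - 3 E$
$W = \frac{10}{3}$ ($W = - \frac{1 \left(\left(-5\right) 4\right)}{6} = - \frac{1 \left(-20\right)}{6} = \left(- \frac{1}{6}\right) \left(-20\right) = \frac{10}{3} \approx 3.3333$)
$H = -83$
$P{\left(-10 \right)} \left(W + H\right) = \left(-3\right) \left(-10\right) \left(\frac{10}{3} - 83\right) = 30 \left(- \frac{239}{3}\right) = -2390$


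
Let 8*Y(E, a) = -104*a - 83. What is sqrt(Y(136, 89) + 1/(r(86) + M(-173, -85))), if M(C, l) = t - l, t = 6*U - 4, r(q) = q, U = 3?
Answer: I*sqrt(639251590)/740 ≈ 34.167*I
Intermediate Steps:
t = 14 (t = 6*3 - 4 = 18 - 4 = 14)
Y(E, a) = -83/8 - 13*a (Y(E, a) = (-104*a - 83)/8 = (-83 - 104*a)/8 = -83/8 - 13*a)
M(C, l) = 14 - l
sqrt(Y(136, 89) + 1/(r(86) + M(-173, -85))) = sqrt((-83/8 - 13*89) + 1/(86 + (14 - 1*(-85)))) = sqrt((-83/8 - 1157) + 1/(86 + (14 + 85))) = sqrt(-9339/8 + 1/(86 + 99)) = sqrt(-9339/8 + 1/185) = sqrt(-1727707/1480) = I*sqrt(639251590)/740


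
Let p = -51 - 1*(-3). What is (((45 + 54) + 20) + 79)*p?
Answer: -9504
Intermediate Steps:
p = -48 (p = -51 + 3 = -48)
(((45 + 54) + 20) + 79)*p = (((45 + 54) + 20) + 79)*(-48) = ((99 + 20) + 79)*(-48) = (119 + 79)*(-48) = 198*(-48) = -9504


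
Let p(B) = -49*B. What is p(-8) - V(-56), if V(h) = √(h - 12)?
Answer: 392 - 2*I*√17 ≈ 392.0 - 8.2462*I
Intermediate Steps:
V(h) = √(-12 + h)
p(-8) - V(-56) = -49*(-8) - √(-12 - 56) = 392 - √(-68) = 392 - 2*I*√17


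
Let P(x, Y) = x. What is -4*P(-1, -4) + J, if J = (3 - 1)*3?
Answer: 10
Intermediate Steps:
J = 6 (J = 2*3 = 6)
-4*P(-1, -4) + J = -4*(-1) + 6 = 4 + 6 = 10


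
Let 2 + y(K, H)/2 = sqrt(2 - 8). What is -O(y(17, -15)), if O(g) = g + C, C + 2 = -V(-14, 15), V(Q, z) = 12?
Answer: 18 - 2*I*sqrt(6) ≈ 18.0 - 4.899*I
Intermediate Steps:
y(K, H) = -4 + 2*I*sqrt(6) (y(K, H) = -4 + 2*sqrt(2 - 8) = -4 + 2*sqrt(-6) = -4 + 2*(I*sqrt(6)) = -4 + 2*I*sqrt(6))
C = -14 (C = -2 - 1*12 = -2 - 12 = -14)
O(g) = -14 + g (O(g) = g - 14 = -14 + g)
-O(y(17, -15)) = -(-14 + (-4 + 2*I*sqrt(6))) = -(-18 + 2*I*sqrt(6)) = 18 - 2*I*sqrt(6)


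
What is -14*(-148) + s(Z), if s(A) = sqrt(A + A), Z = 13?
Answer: 2072 + sqrt(26) ≈ 2077.1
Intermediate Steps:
s(A) = sqrt(2)*sqrt(A) (s(A) = sqrt(2*A) = sqrt(2)*sqrt(A))
-14*(-148) + s(Z) = -14*(-148) + sqrt(2)*sqrt(13) = 2072 + sqrt(26)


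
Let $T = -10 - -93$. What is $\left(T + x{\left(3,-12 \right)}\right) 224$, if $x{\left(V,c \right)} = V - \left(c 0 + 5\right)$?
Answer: $18144$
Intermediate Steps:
$x{\left(V,c \right)} = -5 + V$ ($x{\left(V,c \right)} = V - \left(0 + 5\right) = V - 5 = -5 + V$)
$T = 83$ ($T = -10 + 93 = 83$)
$\left(T + x{\left(3,-12 \right)}\right) 224 = \left(83 + \left(-5 + 3\right)\right) 224 = \left(83 - 2\right) 224 = 81 \cdot 224 = 18144$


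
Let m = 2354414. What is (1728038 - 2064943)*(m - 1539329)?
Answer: -274606211925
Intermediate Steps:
(1728038 - 2064943)*(m - 1539329) = (1728038 - 2064943)*(2354414 - 1539329) = -336905*815085 = -274606211925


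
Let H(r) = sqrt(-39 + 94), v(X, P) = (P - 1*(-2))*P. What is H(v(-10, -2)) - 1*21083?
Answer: -21083 + sqrt(55) ≈ -21076.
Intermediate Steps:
v(X, P) = P*(2 + P) (v(X, P) = (P + 2)*P = (2 + P)*P = P*(2 + P))
H(r) = sqrt(55)
H(v(-10, -2)) - 1*21083 = sqrt(55) - 1*21083 = sqrt(55) - 21083 = -21083 + sqrt(55)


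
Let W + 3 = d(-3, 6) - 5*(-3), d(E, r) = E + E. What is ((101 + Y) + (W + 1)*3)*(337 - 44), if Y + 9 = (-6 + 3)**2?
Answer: 35746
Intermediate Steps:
d(E, r) = 2*E
Y = 0 (Y = -9 + (-6 + 3)**2 = -9 + (-3)**2 = -9 + 9 = 0)
W = 6 (W = -3 + (2*(-3) - 5*(-3)) = -3 + (-6 + 15) = -3 + 9 = 6)
((101 + Y) + (W + 1)*3)*(337 - 44) = ((101 + 0) + (6 + 1)*3)*(337 - 44) = (101 + 7*3)*293 = (101 + 21)*293 = 122*293 = 35746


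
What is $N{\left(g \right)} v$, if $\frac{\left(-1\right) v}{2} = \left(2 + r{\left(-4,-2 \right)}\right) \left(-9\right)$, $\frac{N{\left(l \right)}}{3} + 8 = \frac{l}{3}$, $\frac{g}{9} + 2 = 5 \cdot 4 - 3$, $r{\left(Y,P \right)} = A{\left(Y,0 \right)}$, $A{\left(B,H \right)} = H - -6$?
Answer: $15984$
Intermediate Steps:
$A{\left(B,H \right)} = 6 + H$ ($A{\left(B,H \right)} = H + 6 = 6 + H$)
$r{\left(Y,P \right)} = 6$ ($r{\left(Y,P \right)} = 6 + 0 = 6$)
$g = 135$ ($g = -18 + 9 \left(5 \cdot 4 - 3\right) = -18 + 9 \left(20 - 3\right) = -18 + 9 \cdot 17 = -18 + 153 = 135$)
$N{\left(l \right)} = -24 + l$ ($N{\left(l \right)} = -24 + 3 \frac{l}{3} = -24 + l$)
$v = 144$ ($v = - 2 \left(2 + 6\right) \left(-9\right) = - 2 \cdot 8 \left(-9\right) = \left(-2\right) \left(-72\right) = 144$)
$N{\left(g \right)} v = \left(-24 + 135\right) 144 = 111 \cdot 144 = 15984$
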